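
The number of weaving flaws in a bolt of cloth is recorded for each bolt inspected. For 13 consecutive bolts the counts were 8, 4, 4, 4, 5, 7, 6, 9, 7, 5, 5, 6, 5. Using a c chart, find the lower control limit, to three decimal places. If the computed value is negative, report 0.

0.000

c̄ = (8 + 4 + 4 + 4 + 5 + 7 + 6 + 9 + 7 + 5 + 5 + 6 + 5) / 13 = 75 / 13 = 5.7692
LCL = c̄ − 3√c̄ = 5.7692 − 3 × 2.4019 = -1.4365 → 0 (cannot be negative)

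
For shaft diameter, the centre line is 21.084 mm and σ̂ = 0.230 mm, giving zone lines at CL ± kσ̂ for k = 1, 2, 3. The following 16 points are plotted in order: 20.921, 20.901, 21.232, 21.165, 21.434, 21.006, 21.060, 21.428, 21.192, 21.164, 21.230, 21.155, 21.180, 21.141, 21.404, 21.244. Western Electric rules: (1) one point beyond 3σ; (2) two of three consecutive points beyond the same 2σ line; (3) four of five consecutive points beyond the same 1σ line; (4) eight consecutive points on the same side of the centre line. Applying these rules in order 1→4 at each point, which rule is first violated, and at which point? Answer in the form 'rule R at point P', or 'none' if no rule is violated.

Zone of each point (C = within 1σ̂, B = 1σ̂–2σ̂, A = 2σ̂–3σ̂, * = beyond 3σ̂; sign = side of CL): 1:-C, 2:-C, 3:+C, 4:+C, 5:+B, 6:-C, 7:-C, 8:+B, 9:+C, 10:+C, 11:+C, 12:+C, 13:+C, 14:+C, 15:+B, 16:+C
Rule 4 (eight consecutive points on the same side of the centre line) is satisfied at point 15.

rule 4 at point 15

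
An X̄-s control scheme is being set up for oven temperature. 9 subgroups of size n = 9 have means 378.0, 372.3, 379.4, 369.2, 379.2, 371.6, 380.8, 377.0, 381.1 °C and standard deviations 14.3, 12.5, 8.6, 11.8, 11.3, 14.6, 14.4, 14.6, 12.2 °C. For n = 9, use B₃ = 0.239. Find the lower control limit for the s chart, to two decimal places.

s̄ = (14.3 + 12.5 + 8.6 + 11.8 + 11.3 + 14.6 + 14.4 + 14.6 + 12.2) / 9 = 12.7000
LCL_s = B₃·s̄ = 0.239 × 12.7000 = 3.0353

3.04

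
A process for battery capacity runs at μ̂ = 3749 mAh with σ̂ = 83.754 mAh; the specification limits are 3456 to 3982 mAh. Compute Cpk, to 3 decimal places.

0.927

Cpu = (USL − μ̂) / (3σ̂) = (3982 − 3749) / (3 × 83.754) = 0.9273; Cpl = (μ̂ − LSL) / (3σ̂) = (3749 − 3456) / (3 × 83.754) = 1.1661; Cpk = min(Cpu, Cpl) = 0.9273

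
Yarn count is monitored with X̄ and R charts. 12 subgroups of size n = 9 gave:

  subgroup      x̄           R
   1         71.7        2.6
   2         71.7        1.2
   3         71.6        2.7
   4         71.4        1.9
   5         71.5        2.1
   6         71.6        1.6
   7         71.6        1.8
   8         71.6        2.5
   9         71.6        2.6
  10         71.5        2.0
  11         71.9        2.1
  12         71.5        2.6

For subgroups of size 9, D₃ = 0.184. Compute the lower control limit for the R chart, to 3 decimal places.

R̄ = (2.6 + 1.2 + 2.7 + 1.9 + 2.1 + 1.6 + 1.8 + 2.5 + 2.6 + 2.0 + 2.1 + 2.6) / 12 = 25.7000 / 12 = 2.1417
LCL_R = D₃·R̄ = 0.184 × 2.1417 = 0.3941

0.394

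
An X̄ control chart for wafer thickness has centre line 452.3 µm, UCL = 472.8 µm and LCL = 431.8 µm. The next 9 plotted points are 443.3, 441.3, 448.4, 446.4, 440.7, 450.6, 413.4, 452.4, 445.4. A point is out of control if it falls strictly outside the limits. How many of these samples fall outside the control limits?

Compare each point to [431.8, 472.8]: sample 7 = 413.4 < LCL.

1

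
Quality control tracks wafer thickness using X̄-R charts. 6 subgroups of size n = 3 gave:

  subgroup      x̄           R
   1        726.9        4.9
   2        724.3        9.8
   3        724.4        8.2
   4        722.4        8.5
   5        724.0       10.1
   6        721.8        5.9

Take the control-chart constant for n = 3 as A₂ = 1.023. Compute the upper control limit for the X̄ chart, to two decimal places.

X̄̄ = (726.9 + 724.3 + 724.4 + 722.4 + 724.0 + 721.8) / 6 = 4343.8000 / 6 = 723.9667
R̄ = (4.9 + 9.8 + 8.2 + 8.5 + 10.1 + 5.9) / 6 = 47.4000 / 6 = 7.9000
UCL = X̄̄ + A₂·R̄ = 723.9667 + 1.023 × 7.9000 = 732.0484

732.05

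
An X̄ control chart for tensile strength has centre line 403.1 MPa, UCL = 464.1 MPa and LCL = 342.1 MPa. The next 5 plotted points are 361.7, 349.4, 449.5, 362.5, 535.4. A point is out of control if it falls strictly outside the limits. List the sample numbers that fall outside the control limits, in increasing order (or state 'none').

Compare each point to [342.1, 464.1]: sample 5 = 535.4 > UCL.

5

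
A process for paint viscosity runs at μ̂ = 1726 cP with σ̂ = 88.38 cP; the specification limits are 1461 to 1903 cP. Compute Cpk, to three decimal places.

0.668

Cpu = (USL − μ̂) / (3σ̂) = (1903 − 1726) / (3 × 88.38) = 0.6676; Cpl = (μ̂ − LSL) / (3σ̂) = (1726 − 1461) / (3 × 88.38) = 0.9995; Cpk = min(Cpu, Cpl) = 0.6676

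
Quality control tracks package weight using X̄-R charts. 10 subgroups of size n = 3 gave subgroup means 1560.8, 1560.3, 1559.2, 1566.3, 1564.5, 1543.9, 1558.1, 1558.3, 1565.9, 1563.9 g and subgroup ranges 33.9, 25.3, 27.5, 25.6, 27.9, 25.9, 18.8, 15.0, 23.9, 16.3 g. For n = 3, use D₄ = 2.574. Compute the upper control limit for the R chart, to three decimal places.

R̄ = (33.9 + 25.3 + 27.5 + 25.6 + 27.9 + 25.9 + 18.8 + 15.0 + 23.9 + 16.3) / 10 = 240.1000 / 10 = 24.0100
UCL_R = D₄·R̄ = 2.574 × 24.0100 = 61.8017

61.802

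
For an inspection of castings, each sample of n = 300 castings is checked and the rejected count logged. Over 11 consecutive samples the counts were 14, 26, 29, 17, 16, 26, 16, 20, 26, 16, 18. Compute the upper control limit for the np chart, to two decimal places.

p̄ = Σdᵢ / (k·n) = 224 / (11 × 300) = 0.06788
UCL = np̄ + 3·√(np̄(1−p̄)) = 20.3636 + 3 × √(20.3636×0.93212) = 20.3636 + 3 × 4.3568 = 33.4339

33.43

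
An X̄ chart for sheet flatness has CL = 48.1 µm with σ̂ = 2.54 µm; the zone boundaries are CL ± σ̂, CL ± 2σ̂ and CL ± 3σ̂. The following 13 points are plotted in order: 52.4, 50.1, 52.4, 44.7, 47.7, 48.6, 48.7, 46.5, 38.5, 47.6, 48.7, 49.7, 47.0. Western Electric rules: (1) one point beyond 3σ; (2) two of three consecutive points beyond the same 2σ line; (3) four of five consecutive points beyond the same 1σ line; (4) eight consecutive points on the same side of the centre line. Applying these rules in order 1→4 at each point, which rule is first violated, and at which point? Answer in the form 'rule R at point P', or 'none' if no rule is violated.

Zone of each point (C = within 1σ̂, B = 1σ̂–2σ̂, A = 2σ̂–3σ̂, * = beyond 3σ̂; sign = side of CL): 1:+B, 2:+C, 3:+B, 4:-B, 5:-C, 6:+C, 7:+C, 8:-C, 9:-*, 10:-C, 11:+C, 12:+C, 13:-C
Rule 1 (one point beyond the 3σ limits) is satisfied at point 9.

rule 1 at point 9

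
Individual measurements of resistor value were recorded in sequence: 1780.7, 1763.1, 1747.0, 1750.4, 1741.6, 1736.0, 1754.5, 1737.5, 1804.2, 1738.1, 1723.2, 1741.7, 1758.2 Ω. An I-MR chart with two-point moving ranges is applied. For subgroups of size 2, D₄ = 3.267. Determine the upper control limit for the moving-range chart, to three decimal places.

Moving ranges: 17.6, 16.1, 3.4, 8.8, 5.6, 18.5, 17.0, 66.7, 66.1, 14.9, 18.5, 16.5; M̄R̄ = 269.7000 / 12 = 22.4750
UCL_MR = D₄·M̄R̄ = 3.267 × 22.4750 = 73.4258

73.426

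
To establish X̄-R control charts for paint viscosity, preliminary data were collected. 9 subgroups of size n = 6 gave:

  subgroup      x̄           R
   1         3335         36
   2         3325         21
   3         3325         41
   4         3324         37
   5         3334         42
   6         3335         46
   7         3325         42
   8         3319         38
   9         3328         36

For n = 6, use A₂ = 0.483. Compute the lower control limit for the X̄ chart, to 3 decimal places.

3309.585

X̄̄ = (3335 + 3325 + 3325 + 3324 + 3334 + 3335 + 3325 + 3319 + 3328) / 9 = 29950.0000 / 9 = 3327.7778
R̄ = (36 + 21 + 41 + 37 + 42 + 46 + 42 + 38 + 36) / 9 = 339.0000 / 9 = 37.6667
LCL = X̄̄ − A₂·R̄ = 3327.7778 − 0.483 × 37.6667 = 3309.5848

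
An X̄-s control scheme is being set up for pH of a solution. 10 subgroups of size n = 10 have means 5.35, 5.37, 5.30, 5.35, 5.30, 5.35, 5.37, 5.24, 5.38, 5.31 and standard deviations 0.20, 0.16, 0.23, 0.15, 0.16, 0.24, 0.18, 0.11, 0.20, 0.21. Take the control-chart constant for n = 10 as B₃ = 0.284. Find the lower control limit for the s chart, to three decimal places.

0.052

s̄ = (0.20 + 0.16 + 0.23 + 0.15 + 0.16 + 0.24 + 0.18 + 0.11 + 0.20 + 0.21) / 10 = 0.1840
LCL_s = B₃·s̄ = 0.284 × 0.1840 = 0.0523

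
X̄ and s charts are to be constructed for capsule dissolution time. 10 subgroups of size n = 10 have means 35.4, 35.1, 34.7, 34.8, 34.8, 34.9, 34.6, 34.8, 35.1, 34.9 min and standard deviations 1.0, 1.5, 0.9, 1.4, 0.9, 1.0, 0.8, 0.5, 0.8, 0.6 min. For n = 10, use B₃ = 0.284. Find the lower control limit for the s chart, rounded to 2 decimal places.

0.27

s̄ = (1.0 + 1.5 + 0.9 + 1.4 + 0.9 + 1.0 + 0.8 + 0.5 + 0.8 + 0.6) / 10 = 0.9400
LCL_s = B₃·s̄ = 0.284 × 0.9400 = 0.2670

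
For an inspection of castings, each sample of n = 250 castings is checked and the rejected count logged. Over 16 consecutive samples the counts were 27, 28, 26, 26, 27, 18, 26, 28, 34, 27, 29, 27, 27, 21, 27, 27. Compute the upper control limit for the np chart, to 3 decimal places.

p̄ = Σdᵢ / (k·n) = 425 / (16 × 250) = 0.10625
UCL = np̄ + 3·√(np̄(1−p̄)) = 26.5625 + 3 × √(26.5625×0.89375) = 26.5625 + 3 × 4.8724 = 41.1797

41.180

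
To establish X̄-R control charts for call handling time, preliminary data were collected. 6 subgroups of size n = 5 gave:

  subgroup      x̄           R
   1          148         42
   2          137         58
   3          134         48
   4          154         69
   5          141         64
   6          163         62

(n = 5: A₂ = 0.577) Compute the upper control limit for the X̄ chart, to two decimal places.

179.15

X̄̄ = (148 + 137 + 134 + 154 + 141 + 163) / 6 = 877.0000 / 6 = 146.1667
R̄ = (42 + 58 + 48 + 69 + 64 + 62) / 6 = 343.0000 / 6 = 57.1667
UCL = X̄̄ + A₂·R̄ = 146.1667 + 0.577 × 57.1667 = 179.1518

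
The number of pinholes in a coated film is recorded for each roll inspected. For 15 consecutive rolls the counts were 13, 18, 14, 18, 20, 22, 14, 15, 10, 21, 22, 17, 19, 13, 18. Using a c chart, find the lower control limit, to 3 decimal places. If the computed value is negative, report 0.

4.588

c̄ = (13 + 18 + 14 + 18 + 20 + 22 + 14 + 15 + 10 + 21 + 22 + 17 + 19 + 13 + 18) / 15 = 254 / 15 = 16.9333
LCL = c̄ − 3√c̄ = 16.9333 − 3 × 4.1150 = 4.5883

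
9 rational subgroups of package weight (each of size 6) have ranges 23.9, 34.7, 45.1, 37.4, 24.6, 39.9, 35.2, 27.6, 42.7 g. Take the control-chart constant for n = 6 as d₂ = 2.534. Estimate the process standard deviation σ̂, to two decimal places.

13.64

R̄ = (23.9 + 34.7 + 45.1 + 37.4 + 24.6 + 39.9 + 35.2 + 27.6 + 42.7) / 9 = 34.5667
σ̂ = R̄ / d₂ = 34.5667 / 2.534 = 13.6411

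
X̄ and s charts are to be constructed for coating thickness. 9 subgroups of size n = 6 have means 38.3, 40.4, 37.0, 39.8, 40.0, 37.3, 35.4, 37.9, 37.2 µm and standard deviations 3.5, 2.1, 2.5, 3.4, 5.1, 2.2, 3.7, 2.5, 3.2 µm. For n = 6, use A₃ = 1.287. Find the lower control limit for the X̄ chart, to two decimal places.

34.11

X̄̄ = (38.3 + 40.4 + 37.0 + 39.8 + 40.0 + 37.3 + 35.4 + 37.9 + 37.2) / 9 = 38.1444
s̄ = (3.5 + 2.1 + 2.5 + 3.4 + 5.1 + 2.2 + 3.7 + 2.5 + 3.2) / 9 = 3.1333
LCL = X̄̄ − A₃·s̄ = 38.1444 − 1.287 × 3.1333 = 34.1118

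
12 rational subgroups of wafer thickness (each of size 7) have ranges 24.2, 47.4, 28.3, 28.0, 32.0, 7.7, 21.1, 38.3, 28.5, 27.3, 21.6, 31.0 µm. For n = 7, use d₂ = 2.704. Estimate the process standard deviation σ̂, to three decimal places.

10.337

R̄ = (24.2 + 47.4 + 28.3 + 28.0 + 32.0 + 7.7 + 21.1 + 38.3 + 28.5 + 27.3 + 21.6 + 31.0) / 12 = 27.9500
σ̂ = R̄ / d₂ = 27.9500 / 2.704 = 10.3365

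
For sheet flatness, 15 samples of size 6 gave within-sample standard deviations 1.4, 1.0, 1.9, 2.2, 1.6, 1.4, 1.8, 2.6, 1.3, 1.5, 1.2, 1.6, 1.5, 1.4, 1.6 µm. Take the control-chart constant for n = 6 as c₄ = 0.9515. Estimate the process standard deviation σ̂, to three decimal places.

s̄ = (1.4 + 1.0 + 1.9 + 2.2 + 1.6 + 1.4 + 1.8 + 2.6 + 1.3 + 1.5 + 1.2 + 1.6 + 1.5 + 1.4 + 1.6) / 15 = 1.6000
σ̂ = s̄ / c₄ = 1.6000 / 0.9515 = 1.6816

1.682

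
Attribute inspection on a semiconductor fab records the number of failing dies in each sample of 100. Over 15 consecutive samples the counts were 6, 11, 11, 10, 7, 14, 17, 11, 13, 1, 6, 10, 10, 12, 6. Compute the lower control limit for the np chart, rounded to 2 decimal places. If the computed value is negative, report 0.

0.80

p̄ = Σdᵢ / (k·n) = 145 / (15 × 100) = 0.09667
LCL = np̄ − 3·√(np̄(1−p̄)) = 9.6667 − 3 × 2.9550 = 0.8016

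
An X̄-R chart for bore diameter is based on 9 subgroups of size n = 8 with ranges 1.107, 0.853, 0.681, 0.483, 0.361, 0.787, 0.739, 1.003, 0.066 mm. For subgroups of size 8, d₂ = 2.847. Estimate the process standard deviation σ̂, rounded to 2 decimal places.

0.24

R̄ = (1.107 + 0.853 + 0.681 + 0.483 + 0.361 + 0.787 + 0.739 + 1.003 + 0.066) / 9 = 0.6756
σ̂ = R̄ / d₂ = 0.6756 / 2.847 = 0.2373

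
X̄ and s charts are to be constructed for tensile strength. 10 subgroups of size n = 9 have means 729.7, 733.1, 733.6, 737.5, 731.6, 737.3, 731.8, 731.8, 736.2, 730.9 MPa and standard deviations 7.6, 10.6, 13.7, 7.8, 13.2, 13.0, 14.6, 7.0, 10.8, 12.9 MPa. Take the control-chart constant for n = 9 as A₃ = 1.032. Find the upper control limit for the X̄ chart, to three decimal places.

744.826

X̄̄ = (729.7 + 733.1 + 733.6 + 737.5 + 731.6 + 737.3 + 731.8 + 731.8 + 736.2 + 730.9) / 10 = 733.3500
s̄ = (7.6 + 10.6 + 13.7 + 7.8 + 13.2 + 13.0 + 14.6 + 7.0 + 10.8 + 12.9) / 10 = 11.1200
UCL = X̄̄ + A₃·s̄ = 733.3500 + 1.032 × 11.1200 = 744.8258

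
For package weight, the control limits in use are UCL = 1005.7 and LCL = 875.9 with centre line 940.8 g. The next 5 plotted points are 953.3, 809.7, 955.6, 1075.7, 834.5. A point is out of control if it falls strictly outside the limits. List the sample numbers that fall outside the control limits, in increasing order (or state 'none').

Compare each point to [875.9, 1005.7]: sample 2 = 809.7 < LCL; sample 4 = 1075.7 > UCL; sample 5 = 834.5 < LCL.

2, 4, 5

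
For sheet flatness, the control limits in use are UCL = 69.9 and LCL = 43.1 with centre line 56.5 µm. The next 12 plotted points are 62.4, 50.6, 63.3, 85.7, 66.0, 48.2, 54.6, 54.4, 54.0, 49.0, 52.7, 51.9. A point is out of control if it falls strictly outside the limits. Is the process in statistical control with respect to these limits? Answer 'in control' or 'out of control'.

out of control

Compare each point to [43.1, 69.9]: sample 4 = 85.7 > UCL.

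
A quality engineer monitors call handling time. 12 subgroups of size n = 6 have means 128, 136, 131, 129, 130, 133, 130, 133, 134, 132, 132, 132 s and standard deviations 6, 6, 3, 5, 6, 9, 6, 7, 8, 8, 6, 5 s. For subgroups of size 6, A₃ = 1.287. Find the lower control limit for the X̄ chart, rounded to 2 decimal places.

X̄̄ = (128 + 136 + 131 + 129 + 130 + 133 + 130 + 133 + 134 + 132 + 132 + 132) / 12 = 131.6667
s̄ = (6 + 6 + 3 + 5 + 6 + 9 + 6 + 7 + 8 + 8 + 6 + 5) / 12 = 6.2500
LCL = X̄̄ − A₃·s̄ = 131.6667 − 1.287 × 6.2500 = 123.6229

123.62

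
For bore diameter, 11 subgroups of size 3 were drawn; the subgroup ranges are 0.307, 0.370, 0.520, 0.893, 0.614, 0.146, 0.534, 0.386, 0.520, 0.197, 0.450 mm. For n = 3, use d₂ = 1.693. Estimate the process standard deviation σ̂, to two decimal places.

R̄ = (0.307 + 0.370 + 0.520 + 0.893 + 0.614 + 0.146 + 0.534 + 0.386 + 0.520 + 0.197 + 0.450) / 11 = 0.4488
σ̂ = R̄ / d₂ = 0.4488 / 1.693 = 0.2651

0.27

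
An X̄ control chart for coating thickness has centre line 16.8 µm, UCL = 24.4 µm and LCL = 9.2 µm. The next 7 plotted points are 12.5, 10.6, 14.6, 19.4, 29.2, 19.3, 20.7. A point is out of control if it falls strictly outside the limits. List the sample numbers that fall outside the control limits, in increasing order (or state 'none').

Compare each point to [9.2, 24.4]: sample 5 = 29.2 > UCL.

5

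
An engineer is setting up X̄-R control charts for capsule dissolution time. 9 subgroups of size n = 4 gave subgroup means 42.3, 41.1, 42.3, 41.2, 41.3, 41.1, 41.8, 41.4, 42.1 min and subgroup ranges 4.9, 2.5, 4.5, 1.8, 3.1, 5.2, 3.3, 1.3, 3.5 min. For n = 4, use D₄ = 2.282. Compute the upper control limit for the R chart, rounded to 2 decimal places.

7.63

R̄ = (4.9 + 2.5 + 4.5 + 1.8 + 3.1 + 5.2 + 3.3 + 1.3 + 3.5) / 9 = 30.1000 / 9 = 3.3444
UCL_R = D₄·R̄ = 2.282 × 3.3444 = 7.6320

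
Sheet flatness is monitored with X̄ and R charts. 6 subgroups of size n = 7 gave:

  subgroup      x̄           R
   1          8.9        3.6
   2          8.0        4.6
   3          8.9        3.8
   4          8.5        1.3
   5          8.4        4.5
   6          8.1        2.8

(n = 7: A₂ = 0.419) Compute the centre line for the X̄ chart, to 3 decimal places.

X̄̄ = (8.9 + 8.0 + 8.9 + 8.5 + 8.4 + 8.1) / 6 = 50.8000 / 6 = 8.4667
CL = X̄̄ = 8.4667

8.467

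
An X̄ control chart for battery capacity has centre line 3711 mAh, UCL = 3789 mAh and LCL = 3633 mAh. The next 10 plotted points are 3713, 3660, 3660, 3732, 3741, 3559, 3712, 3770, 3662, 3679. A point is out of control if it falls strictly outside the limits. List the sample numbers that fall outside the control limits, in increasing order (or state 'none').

6

Compare each point to [3633, 3789]: sample 6 = 3559 < LCL.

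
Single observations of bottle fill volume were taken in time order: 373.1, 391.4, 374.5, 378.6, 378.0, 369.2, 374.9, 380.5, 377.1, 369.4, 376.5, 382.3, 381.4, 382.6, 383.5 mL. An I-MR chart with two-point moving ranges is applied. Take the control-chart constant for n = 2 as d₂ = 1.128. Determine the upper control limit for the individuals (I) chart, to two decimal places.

X̄ = (373.1 + 391.4 + 374.5 + 378.6 + 378.0 + 369.2 + 374.9 + 380.5 + 377.1 + 369.4 + 376.5 + 382.3 + 381.4 + 382.6 + 383.5) / 15 = 378.2000
Moving ranges: 18.3, 16.9, 4.1, 0.6, 8.8, 5.7, 5.6, 3.4, 7.7, 7.1, 5.8, 0.9, 1.2, 0.9; M̄R̄ = 87.0000 / 14 = 6.2143
UCL = X̄ + 3·M̄R̄/d₂ = 378.2000 + 3 × 6.2143 / 1.128 = 394.7274

394.73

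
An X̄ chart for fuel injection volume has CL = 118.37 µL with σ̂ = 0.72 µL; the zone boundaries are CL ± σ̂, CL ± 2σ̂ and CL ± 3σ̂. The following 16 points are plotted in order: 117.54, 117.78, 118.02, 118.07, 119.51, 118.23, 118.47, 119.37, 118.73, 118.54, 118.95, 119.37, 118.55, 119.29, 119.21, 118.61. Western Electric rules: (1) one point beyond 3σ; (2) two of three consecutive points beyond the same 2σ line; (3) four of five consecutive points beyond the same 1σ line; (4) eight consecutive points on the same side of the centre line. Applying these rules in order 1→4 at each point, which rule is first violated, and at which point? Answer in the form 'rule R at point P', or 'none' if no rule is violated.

rule 4 at point 14

Zone of each point (C = within 1σ̂, B = 1σ̂–2σ̂, A = 2σ̂–3σ̂, * = beyond 3σ̂; sign = side of CL): 1:-B, 2:-C, 3:-C, 4:-C, 5:+B, 6:-C, 7:+C, 8:+B, 9:+C, 10:+C, 11:+C, 12:+B, 13:+C, 14:+B, 15:+B, 16:+C
Rule 4 (eight consecutive points on the same side of the centre line) is satisfied at point 14.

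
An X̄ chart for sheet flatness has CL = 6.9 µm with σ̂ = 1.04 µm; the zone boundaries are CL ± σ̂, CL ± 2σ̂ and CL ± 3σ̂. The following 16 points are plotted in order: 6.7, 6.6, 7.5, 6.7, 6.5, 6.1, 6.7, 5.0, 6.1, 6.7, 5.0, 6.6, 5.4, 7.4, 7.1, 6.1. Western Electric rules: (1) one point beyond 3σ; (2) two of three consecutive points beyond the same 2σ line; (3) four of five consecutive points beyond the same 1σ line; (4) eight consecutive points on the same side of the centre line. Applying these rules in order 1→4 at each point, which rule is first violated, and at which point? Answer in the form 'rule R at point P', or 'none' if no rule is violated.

rule 4 at point 11

Zone of each point (C = within 1σ̂, B = 1σ̂–2σ̂, A = 2σ̂–3σ̂, * = beyond 3σ̂; sign = side of CL): 1:-C, 2:-C, 3:+C, 4:-C, 5:-C, 6:-C, 7:-C, 8:-B, 9:-C, 10:-C, 11:-B, 12:-C, 13:-B, 14:+C, 15:+C, 16:-C
Rule 4 (eight consecutive points on the same side of the centre line) is satisfied at point 11.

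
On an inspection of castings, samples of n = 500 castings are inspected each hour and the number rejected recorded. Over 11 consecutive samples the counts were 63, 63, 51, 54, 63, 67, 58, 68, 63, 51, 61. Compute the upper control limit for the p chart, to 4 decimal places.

0.1640

p̄ = Σdᵢ / (k·n) = 662 / (11 × 500) = 0.12036
UCL = p̄ + 3·√(p̄(1−p̄)/n) = 0.12036 + 3 × √(0.12036×0.87964/500) = 0.12036 + 3 × 0.01455 = 0.16402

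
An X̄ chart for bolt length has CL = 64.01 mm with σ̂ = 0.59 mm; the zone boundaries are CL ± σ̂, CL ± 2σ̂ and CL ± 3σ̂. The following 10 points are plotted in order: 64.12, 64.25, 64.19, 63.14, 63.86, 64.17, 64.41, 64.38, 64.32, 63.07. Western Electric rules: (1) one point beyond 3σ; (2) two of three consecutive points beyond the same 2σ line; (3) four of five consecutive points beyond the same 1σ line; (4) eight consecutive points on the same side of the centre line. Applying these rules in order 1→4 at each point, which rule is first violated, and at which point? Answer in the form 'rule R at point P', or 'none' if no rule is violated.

Zone of each point (C = within 1σ̂, B = 1σ̂–2σ̂, A = 2σ̂–3σ̂, * = beyond 3σ̂; sign = side of CL): 1:+C, 2:+C, 3:+C, 4:-B, 5:-C, 6:+C, 7:+C, 8:+C, 9:+C, 10:-B
No rule fires across all 10 points.

none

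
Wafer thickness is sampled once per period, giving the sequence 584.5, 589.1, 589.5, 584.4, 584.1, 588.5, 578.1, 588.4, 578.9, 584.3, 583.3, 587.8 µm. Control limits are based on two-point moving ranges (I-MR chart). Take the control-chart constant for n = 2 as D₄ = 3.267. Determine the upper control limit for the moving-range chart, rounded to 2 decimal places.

16.60

Moving ranges: 4.6, 0.4, 5.1, 0.3, 4.4, 10.4, 10.3, 9.5, 5.4, 1.0, 4.5; M̄R̄ = 55.9000 / 11 = 5.0818
UCL_MR = D₄·M̄R̄ = 3.267 × 5.0818 = 16.6023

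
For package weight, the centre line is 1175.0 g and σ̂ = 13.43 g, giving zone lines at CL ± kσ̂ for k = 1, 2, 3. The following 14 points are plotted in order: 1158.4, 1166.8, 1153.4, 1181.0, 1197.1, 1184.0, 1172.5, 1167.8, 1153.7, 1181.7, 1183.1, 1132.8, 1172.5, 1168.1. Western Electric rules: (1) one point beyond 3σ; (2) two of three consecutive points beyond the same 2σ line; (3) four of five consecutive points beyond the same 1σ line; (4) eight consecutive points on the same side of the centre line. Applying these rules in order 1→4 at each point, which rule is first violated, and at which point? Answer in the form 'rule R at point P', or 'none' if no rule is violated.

rule 1 at point 12

Zone of each point (C = within 1σ̂, B = 1σ̂–2σ̂, A = 2σ̂–3σ̂, * = beyond 3σ̂; sign = side of CL): 1:-B, 2:-C, 3:-B, 4:+C, 5:+B, 6:+C, 7:-C, 8:-C, 9:-B, 10:+C, 11:+C, 12:-*, 13:-C, 14:-C
Rule 1 (one point beyond the 3σ limits) is satisfied at point 12.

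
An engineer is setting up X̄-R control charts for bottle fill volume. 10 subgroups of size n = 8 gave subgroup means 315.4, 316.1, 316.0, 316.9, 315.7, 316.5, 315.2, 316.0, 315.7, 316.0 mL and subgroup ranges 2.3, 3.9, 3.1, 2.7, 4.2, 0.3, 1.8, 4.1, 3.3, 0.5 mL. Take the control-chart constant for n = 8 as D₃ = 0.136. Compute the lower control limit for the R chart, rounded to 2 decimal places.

0.36

R̄ = (2.3 + 3.9 + 3.1 + 2.7 + 4.2 + 0.3 + 1.8 + 4.1 + 3.3 + 0.5) / 10 = 26.2000 / 10 = 2.6200
LCL_R = D₃·R̄ = 0.136 × 2.6200 = 0.3563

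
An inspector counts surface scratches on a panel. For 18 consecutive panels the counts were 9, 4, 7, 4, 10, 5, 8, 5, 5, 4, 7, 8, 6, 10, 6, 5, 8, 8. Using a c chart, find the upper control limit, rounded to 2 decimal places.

14.32

c̄ = (9 + 4 + 7 + 4 + 10 + 5 + 8 + 5 + 5 + 4 + 7 + 8 + 6 + 10 + 6 + 5 + 8 + 8) / 18 = 119 / 18 = 6.6111
UCL = c̄ + 3√c̄ = 6.6111 + 3 × √6.6111 = 6.6111 + 3 × 2.5712 = 14.3247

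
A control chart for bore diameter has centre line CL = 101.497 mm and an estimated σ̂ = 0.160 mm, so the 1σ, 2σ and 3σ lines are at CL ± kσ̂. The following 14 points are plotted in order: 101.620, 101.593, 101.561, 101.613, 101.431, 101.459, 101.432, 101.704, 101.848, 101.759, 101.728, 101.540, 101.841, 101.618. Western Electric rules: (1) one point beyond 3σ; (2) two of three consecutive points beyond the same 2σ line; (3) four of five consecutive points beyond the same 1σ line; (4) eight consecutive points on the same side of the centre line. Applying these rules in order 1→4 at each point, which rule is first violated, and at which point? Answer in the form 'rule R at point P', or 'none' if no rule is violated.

Zone of each point (C = within 1σ̂, B = 1σ̂–2σ̂, A = 2σ̂–3σ̂, * = beyond 3σ̂; sign = side of CL): 1:+C, 2:+C, 3:+C, 4:+C, 5:-C, 6:-C, 7:-C, 8:+B, 9:+A, 10:+B, 11:+B, 12:+C, 13:+A, 14:+C
Rule 3 (four of five consecutive points beyond the same 1σ limit) is satisfied at point 11.

rule 3 at point 11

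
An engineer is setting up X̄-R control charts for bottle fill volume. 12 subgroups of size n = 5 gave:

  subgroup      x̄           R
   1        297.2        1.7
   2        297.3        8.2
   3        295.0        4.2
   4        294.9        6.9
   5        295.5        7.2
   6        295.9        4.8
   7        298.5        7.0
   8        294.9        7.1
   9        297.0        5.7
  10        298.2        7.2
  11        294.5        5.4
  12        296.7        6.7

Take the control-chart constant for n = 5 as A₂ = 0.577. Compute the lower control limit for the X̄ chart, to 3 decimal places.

292.833

X̄̄ = (297.2 + 297.3 + 295.0 + 294.9 + 295.5 + 295.9 + 298.5 + 294.9 + 297.0 + 298.2 + 294.5 + 296.7) / 12 = 3555.6000 / 12 = 296.3000
R̄ = (1.7 + 8.2 + 4.2 + 6.9 + 7.2 + 4.8 + 7.0 + 7.1 + 5.7 + 7.2 + 5.4 + 6.7) / 12 = 72.1000 / 12 = 6.0083
LCL = X̄̄ − A₂·R̄ = 296.3000 − 0.577 × 6.0083 = 292.8332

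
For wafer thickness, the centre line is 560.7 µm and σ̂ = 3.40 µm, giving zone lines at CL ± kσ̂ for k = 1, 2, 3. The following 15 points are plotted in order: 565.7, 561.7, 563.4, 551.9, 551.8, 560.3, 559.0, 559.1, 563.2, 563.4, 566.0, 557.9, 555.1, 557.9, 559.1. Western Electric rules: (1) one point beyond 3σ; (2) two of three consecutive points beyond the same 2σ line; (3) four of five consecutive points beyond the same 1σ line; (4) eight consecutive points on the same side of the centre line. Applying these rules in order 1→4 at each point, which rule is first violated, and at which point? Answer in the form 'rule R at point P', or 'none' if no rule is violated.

Zone of each point (C = within 1σ̂, B = 1σ̂–2σ̂, A = 2σ̂–3σ̂, * = beyond 3σ̂; sign = side of CL): 1:+B, 2:+C, 3:+C, 4:-A, 5:-A, 6:-C, 7:-C, 8:-C, 9:+C, 10:+C, 11:+B, 12:-C, 13:-B, 14:-C, 15:-C
Rule 2 (two of three consecutive points beyond the same 2σ limit) is satisfied at point 5.

rule 2 at point 5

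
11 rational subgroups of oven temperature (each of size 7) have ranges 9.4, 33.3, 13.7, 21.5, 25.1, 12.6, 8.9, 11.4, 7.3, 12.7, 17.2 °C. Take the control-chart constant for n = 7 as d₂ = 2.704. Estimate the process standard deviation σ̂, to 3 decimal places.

5.820

R̄ = (9.4 + 33.3 + 13.7 + 21.5 + 25.1 + 12.6 + 8.9 + 11.4 + 7.3 + 12.7 + 17.2) / 11 = 15.7364
σ̂ = R̄ / d₂ = 15.7364 / 2.704 = 5.8197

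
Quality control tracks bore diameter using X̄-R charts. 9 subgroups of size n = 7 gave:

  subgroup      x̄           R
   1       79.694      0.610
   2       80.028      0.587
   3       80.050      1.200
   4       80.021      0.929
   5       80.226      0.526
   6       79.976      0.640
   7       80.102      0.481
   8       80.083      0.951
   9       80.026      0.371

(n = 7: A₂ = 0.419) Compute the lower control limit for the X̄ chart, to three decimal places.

79.730

X̄̄ = (79.694 + 80.028 + 80.050 + 80.021 + 80.226 + 79.976 + 80.102 + 80.083 + 80.026) / 9 = 720.2060 / 9 = 80.0229
R̄ = (0.610 + 0.587 + 1.200 + 0.929 + 0.526 + 0.640 + 0.481 + 0.951 + 0.371) / 9 = 6.2950 / 9 = 0.6994
LCL = X̄̄ − A₂·R̄ = 80.0229 − 0.419 × 0.6994 = 79.7298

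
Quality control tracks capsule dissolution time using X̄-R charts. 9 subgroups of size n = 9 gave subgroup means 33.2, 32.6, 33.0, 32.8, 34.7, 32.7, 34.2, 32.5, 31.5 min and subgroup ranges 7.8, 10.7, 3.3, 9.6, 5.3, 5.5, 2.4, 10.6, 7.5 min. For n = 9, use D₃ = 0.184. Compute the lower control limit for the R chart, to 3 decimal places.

R̄ = (7.8 + 10.7 + 3.3 + 9.6 + 5.3 + 5.5 + 2.4 + 10.6 + 7.5) / 9 = 62.7000 / 9 = 6.9667
LCL_R = D₃·R̄ = 0.184 × 6.9667 = 1.2819

1.282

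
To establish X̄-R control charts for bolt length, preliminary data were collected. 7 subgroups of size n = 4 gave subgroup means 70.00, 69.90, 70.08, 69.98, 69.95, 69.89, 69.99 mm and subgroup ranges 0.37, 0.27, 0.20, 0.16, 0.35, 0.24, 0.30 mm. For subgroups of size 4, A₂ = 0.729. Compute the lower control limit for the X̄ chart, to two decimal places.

69.77

X̄̄ = (70.00 + 69.90 + 70.08 + 69.98 + 69.95 + 69.89 + 69.99) / 7 = 489.7900 / 7 = 69.9700
R̄ = (0.37 + 0.27 + 0.20 + 0.16 + 0.35 + 0.24 + 0.30) / 7 = 1.8900 / 7 = 0.2700
LCL = X̄̄ − A₂·R̄ = 69.9700 − 0.729 × 0.2700 = 69.7732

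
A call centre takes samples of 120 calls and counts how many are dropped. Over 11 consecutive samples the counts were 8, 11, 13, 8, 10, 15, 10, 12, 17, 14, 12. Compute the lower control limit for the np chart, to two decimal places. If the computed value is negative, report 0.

2.03

p̄ = Σdᵢ / (k·n) = 130 / (11 × 120) = 0.09848
LCL = np̄ − 3·√(np̄(1−p̄)) = 11.8182 − 3 × 3.2641 = 2.0259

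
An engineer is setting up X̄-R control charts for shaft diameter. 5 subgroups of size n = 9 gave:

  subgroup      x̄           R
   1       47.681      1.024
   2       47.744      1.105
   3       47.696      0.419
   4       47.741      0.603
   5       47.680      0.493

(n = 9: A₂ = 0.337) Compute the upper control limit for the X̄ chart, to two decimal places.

47.95

X̄̄ = (47.681 + 47.744 + 47.696 + 47.741 + 47.680) / 5 = 238.5420 / 5 = 47.7084
R̄ = (1.024 + 1.105 + 0.419 + 0.603 + 0.493) / 5 = 3.6440 / 5 = 0.7288
UCL = X̄̄ + A₂·R̄ = 47.7084 + 0.337 × 0.7288 = 47.9540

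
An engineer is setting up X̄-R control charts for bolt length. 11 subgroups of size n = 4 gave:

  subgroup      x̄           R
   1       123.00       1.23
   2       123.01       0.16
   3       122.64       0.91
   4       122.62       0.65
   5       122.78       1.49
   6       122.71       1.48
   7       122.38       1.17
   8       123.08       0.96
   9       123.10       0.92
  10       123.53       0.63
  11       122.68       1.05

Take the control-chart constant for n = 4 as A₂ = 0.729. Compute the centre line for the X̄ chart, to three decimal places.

122.866

X̄̄ = (123.00 + 123.01 + 122.64 + 122.62 + 122.78 + 122.71 + 122.38 + 123.08 + 123.10 + 123.53 + 122.68) / 11 = 1351.5300 / 11 = 122.8664
CL = X̄̄ = 122.8664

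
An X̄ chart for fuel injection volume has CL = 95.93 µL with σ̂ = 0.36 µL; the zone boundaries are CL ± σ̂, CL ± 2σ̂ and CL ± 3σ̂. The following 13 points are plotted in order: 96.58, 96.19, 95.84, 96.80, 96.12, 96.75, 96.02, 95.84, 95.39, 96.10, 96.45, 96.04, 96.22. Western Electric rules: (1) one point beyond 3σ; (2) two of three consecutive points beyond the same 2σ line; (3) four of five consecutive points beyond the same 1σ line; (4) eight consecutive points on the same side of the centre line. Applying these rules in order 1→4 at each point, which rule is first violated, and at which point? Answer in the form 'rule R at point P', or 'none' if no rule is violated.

Zone of each point (C = within 1σ̂, B = 1σ̂–2σ̂, A = 2σ̂–3σ̂, * = beyond 3σ̂; sign = side of CL): 1:+B, 2:+C, 3:-C, 4:+A, 5:+C, 6:+A, 7:+C, 8:-C, 9:-B, 10:+C, 11:+B, 12:+C, 13:+C
Rule 2 (two of three consecutive points beyond the same 2σ limit) is satisfied at point 6.

rule 2 at point 6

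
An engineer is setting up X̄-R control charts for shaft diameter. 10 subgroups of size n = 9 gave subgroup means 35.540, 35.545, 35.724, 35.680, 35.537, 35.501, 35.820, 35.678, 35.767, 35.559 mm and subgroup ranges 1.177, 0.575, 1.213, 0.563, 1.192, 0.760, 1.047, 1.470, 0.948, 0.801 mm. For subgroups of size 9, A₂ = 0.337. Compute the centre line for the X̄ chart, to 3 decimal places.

35.635

X̄̄ = (35.540 + 35.545 + 35.724 + 35.680 + 35.537 + 35.501 + 35.820 + 35.678 + 35.767 + 35.559) / 10 = 356.3510 / 10 = 35.6351
CL = X̄̄ = 35.6351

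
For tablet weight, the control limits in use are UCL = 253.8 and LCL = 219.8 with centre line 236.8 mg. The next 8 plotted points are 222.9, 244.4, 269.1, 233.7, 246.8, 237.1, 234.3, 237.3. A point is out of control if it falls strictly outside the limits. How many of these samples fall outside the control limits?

Compare each point to [219.8, 253.8]: sample 3 = 269.1 > UCL.

1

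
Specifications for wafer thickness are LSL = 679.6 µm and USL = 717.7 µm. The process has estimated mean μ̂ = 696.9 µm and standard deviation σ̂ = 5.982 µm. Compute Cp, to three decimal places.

1.062

Cp = (USL − LSL) / (6σ̂) = (717.7 − 679.6) / (6 × 5.982) = 38.1000 / 35.8920 = 1.0615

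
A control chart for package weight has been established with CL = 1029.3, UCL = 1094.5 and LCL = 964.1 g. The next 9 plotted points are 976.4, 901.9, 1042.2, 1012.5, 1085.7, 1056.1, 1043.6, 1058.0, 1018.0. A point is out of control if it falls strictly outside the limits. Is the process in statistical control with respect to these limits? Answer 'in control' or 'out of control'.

Compare each point to [964.1, 1094.5]: sample 2 = 901.9 < LCL.

out of control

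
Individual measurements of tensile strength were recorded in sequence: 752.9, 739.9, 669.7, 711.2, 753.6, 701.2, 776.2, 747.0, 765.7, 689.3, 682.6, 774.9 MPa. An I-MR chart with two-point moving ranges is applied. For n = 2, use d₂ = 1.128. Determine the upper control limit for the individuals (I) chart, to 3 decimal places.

X̄ = (752.9 + 739.9 + 669.7 + 711.2 + 753.6 + 701.2 + 776.2 + 747.0 + 765.7 + 689.3 + 682.6 + 774.9) / 12 = 730.3500
Moving ranges: 13.0, 70.2, 41.5, 42.4, 52.4, 75.0, 29.2, 18.7, 76.4, 6.7, 92.3; M̄R̄ = 517.8000 / 11 = 47.0727
UCL = X̄ + 3·M̄R̄/d₂ = 730.3500 + 3 × 47.0727 / 1.128 = 855.5434

855.543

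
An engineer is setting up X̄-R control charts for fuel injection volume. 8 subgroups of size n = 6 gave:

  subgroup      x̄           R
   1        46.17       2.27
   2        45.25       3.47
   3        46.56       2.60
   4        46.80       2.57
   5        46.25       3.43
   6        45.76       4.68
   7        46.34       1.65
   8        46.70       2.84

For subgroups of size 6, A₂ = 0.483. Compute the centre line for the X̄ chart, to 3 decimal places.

46.229

X̄̄ = (46.17 + 45.25 + 46.56 + 46.80 + 46.25 + 45.76 + 46.34 + 46.70) / 8 = 369.8300 / 8 = 46.2287
CL = X̄̄ = 46.2287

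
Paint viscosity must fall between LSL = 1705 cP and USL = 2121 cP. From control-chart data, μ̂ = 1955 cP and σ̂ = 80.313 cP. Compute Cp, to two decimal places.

Cp = (USL − LSL) / (6σ̂) = (2121 − 1705) / (6 × 80.313) = 416.0000 / 481.8780 = 0.8633

0.86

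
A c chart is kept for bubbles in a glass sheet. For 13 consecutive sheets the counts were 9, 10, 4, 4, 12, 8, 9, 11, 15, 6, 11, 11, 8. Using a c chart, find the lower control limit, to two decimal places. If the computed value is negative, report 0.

c̄ = (9 + 10 + 4 + 4 + 12 + 8 + 9 + 11 + 15 + 6 + 11 + 11 + 8) / 13 = 118 / 13 = 9.0769
LCL = c̄ − 3√c̄ = 9.0769 − 3 × 3.0128 = 0.0385

0.04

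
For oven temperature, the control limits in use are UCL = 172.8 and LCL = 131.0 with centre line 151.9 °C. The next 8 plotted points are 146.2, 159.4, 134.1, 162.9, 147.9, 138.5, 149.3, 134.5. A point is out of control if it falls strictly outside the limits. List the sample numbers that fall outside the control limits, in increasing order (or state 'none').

none

All 8 points lie within [131.0, 172.8].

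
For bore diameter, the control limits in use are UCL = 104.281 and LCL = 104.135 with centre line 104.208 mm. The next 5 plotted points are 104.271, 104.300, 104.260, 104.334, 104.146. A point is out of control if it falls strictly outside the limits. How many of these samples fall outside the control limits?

Compare each point to [104.135, 104.281]: sample 2 = 104.300 > UCL; sample 4 = 104.334 > UCL.

2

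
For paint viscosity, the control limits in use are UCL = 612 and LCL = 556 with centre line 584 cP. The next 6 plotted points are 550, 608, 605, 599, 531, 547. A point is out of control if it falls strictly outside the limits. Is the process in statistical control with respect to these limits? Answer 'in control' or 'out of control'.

Compare each point to [556, 612]: sample 1 = 550 < LCL; sample 5 = 531 < LCL; sample 6 = 547 < LCL.

out of control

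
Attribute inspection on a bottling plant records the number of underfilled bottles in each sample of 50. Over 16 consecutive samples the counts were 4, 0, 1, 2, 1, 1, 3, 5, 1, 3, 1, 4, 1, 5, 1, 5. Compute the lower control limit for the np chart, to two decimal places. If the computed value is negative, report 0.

p̄ = Σdᵢ / (k·n) = 38 / (16 × 50) = 0.04750
LCL = np̄ − 3·√(np̄(1−p̄)) = 2.3750 − 3 × 1.5041 = -2.1372 → 0 (negative, so LCL = 0)

0.00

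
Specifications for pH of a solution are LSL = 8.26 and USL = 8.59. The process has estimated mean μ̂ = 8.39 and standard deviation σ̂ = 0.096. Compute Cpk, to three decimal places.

Cpu = (USL − μ̂) / (3σ̂) = (8.59 − 8.39) / (3 × 0.096) = 0.6944; Cpl = (μ̂ − LSL) / (3σ̂) = (8.39 − 8.26) / (3 × 0.096) = 0.4514; Cpk = min(Cpu, Cpl) = 0.4514

0.451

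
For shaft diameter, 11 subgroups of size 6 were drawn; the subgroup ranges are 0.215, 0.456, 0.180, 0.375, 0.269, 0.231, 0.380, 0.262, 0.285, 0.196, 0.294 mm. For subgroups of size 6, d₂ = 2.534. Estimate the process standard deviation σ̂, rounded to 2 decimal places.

R̄ = (0.215 + 0.456 + 0.180 + 0.375 + 0.269 + 0.231 + 0.380 + 0.262 + 0.285 + 0.196 + 0.294) / 11 = 0.2857
σ̂ = R̄ / d₂ = 0.2857 / 2.534 = 0.1128

0.11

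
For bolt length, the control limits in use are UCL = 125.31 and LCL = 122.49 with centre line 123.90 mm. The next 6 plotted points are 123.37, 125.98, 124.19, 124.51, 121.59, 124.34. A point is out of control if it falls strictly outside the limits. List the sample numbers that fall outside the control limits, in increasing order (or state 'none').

Compare each point to [122.49, 125.31]: sample 2 = 125.98 > UCL; sample 5 = 121.59 < LCL.

2, 5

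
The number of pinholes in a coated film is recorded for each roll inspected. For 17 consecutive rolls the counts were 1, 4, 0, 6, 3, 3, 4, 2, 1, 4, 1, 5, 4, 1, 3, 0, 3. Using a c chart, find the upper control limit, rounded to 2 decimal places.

c̄ = (1 + 4 + 0 + 6 + 3 + 3 + 4 + 2 + 1 + 4 + 1 + 5 + 4 + 1 + 3 + 0 + 3) / 17 = 45 / 17 = 2.6471
UCL = c̄ + 3√c̄ = 2.6471 + 3 × √2.6471 = 2.6471 + 3 × 1.6270 = 7.5280

7.53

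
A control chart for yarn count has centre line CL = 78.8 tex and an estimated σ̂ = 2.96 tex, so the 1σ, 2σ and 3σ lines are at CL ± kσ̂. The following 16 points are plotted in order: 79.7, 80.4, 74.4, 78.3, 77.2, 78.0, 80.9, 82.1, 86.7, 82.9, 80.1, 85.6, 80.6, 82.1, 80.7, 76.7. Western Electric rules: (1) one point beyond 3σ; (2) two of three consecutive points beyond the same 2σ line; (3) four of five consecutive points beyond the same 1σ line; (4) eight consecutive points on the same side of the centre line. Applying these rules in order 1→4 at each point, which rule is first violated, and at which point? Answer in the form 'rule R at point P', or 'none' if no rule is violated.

Zone of each point (C = within 1σ̂, B = 1σ̂–2σ̂, A = 2σ̂–3σ̂, * = beyond 3σ̂; sign = side of CL): 1:+C, 2:+C, 3:-B, 4:-C, 5:-C, 6:-C, 7:+C, 8:+B, 9:+A, 10:+B, 11:+C, 12:+A, 13:+C, 14:+B, 15:+C, 16:-C
Rule 3 (four of five consecutive points beyond the same 1σ limit) is satisfied at point 12.

rule 3 at point 12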